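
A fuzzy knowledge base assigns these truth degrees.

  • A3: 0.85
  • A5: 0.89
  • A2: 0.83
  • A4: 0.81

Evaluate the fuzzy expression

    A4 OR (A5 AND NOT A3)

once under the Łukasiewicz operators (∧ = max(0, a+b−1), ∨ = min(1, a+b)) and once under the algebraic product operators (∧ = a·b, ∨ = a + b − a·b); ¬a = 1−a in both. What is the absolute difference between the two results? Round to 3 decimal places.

0.015

Under Łukasiewicz:
  NOT A3 = 1 − 0.85 = 0.15
  A5 AND NOT A3 = max(0, a+b−1) on (0.89, 0.15) = 0.04
  A4 OR (A5 AND NOT A3) = min(1, a+b) on (0.81, 0.04) = 0.85
  → value = 0.8500
Under algebraic product:
  NOT A3 = 1 − 0.8500 = 0.1500
  A5 AND NOT A3 = a·b on (0.8900, 0.1500) = 0.1335
  A4 OR (A5 AND NOT A3) = a + b − a·b on (0.8100, 0.1335) = 0.8354
  → value = 0.8354
|0.8500 − 0.8354| = 0.015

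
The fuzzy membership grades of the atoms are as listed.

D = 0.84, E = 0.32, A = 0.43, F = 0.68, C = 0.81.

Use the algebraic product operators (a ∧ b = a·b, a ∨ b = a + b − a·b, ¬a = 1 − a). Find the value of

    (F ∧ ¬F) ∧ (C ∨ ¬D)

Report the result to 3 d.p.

0.183

¬F = 1 − 0.6800 = 0.3200
F ∧ ¬F = a·b on (0.6800, 0.3200) = 0.2176
¬D = 1 − 0.8400 = 0.1600
C ∨ ¬D = a + b − a·b on (0.8100, 0.1600) = 0.8404
(F ∧ ¬F) ∧ (C ∨ ¬D) = a·b on (0.2176, 0.8404) = 0.1829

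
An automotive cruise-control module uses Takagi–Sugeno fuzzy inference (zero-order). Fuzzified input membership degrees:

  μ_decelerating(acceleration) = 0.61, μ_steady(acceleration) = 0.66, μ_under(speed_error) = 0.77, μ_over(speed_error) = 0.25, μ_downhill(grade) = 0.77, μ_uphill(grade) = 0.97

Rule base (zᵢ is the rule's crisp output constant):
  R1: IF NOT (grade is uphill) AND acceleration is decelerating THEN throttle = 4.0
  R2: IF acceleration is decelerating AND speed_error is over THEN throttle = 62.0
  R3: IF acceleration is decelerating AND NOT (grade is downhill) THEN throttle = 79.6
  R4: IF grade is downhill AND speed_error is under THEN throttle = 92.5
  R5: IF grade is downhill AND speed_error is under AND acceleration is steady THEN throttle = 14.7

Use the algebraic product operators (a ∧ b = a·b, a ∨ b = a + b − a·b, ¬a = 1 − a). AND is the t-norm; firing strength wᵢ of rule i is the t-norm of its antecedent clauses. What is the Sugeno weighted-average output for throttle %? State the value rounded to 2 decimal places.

62.76

R1 (z=4.0): ¬uphill=1−0.97=0.03, decelerating=0.61; AND[a·b] → w = 0.0183
R2 (z=62.0): decelerating=0.61, over=0.25; AND[a·b] → w = 0.1525
R3 (z=79.6): decelerating=0.61, ¬downhill=1−0.77=0.23; AND[a·b] → w = 0.1403
R4 (z=92.5): downhill=0.77, under=0.77; AND[a·b] → w = 0.5929
R5 (z=14.7): downhill=0.77, under=0.77, steady=0.66; AND[a·b] → w = 0.3913
Weighted average = (0.0183·4.0 + 0.1525·62.0 + 0.1403·79.6 + 0.5929·92.5 + 0.3913·14.7) / (0.0183 + 0.1525 + 0.1403 + 0.5929 + 0.3913)
  = 81.2916 / 1.2953 = 62.76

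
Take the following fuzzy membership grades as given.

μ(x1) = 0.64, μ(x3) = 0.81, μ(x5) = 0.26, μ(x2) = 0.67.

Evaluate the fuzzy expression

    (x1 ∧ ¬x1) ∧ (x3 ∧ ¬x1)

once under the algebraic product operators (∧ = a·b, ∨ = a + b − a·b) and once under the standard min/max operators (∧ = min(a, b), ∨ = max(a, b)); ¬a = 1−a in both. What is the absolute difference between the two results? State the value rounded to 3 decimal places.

0.293

Under algebraic product:
  ¬x1 = 1 − 0.6400 = 0.3600
  x1 ∧ ¬x1 = a·b on (0.6400, 0.3600) = 0.2304
  ¬x1 = 1 − 0.6400 = 0.3600
  x3 ∧ ¬x1 = a·b on (0.8100, 0.3600) = 0.2916
  (x1 ∧ ¬x1) ∧ (x3 ∧ ¬x1) = a·b on (0.2304, 0.2916) = 0.0672
  → value = 0.0672
Under standard min/max:
  ¬x1 = 1 − 0.64 = 0.36
  x1 ∧ ¬x1 = min(a, b) on (0.64, 0.36) = 0.36
  ¬x1 = 1 − 0.64 = 0.36
  x3 ∧ ¬x1 = min(a, b) on (0.81, 0.36) = 0.36
  (x1 ∧ ¬x1) ∧ (x3 ∧ ¬x1) = min(a, b) on (0.36, 0.36) = 0.36
  → value = 0.3600
|0.0672 − 0.3600| = 0.293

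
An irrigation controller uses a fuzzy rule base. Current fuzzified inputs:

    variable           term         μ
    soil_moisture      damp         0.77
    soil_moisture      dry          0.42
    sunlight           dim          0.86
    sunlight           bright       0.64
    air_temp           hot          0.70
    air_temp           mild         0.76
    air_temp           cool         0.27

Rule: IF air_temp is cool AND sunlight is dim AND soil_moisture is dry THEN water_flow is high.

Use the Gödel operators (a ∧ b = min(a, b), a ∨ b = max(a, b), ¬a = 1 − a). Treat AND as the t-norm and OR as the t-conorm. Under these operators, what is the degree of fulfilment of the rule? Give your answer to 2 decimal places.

0.27

firing strength: cool=0.27, dim=0.86, dry=0.42; AND[min(a, b)] → w = 0.27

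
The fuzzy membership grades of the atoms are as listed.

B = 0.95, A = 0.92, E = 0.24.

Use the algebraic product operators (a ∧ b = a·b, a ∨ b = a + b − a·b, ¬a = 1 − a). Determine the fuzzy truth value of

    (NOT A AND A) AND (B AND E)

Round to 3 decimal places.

0.017

NOT A = 1 − 0.9200 = 0.0800
NOT A AND A = a·b on (0.0800, 0.9200) = 0.0736
B AND E = a·b on (0.9500, 0.2400) = 0.2280
(NOT A AND A) AND (B AND E) = a·b on (0.0736, 0.2280) = 0.0168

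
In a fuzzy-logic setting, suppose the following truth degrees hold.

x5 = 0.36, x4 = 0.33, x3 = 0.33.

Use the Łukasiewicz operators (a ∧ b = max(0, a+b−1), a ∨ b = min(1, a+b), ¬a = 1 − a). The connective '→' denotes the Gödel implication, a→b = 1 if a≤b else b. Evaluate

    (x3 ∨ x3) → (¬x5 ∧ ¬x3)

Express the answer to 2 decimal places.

0.31

x3 ∨ x3 = min(1, a+b) on (0.33, 0.33) = 0.66
¬x5 = 1 − 0.36 = 0.64
¬x3 = 1 − 0.33 = 0.67
¬x5 ∧ ¬x3 = max(0, a+b−1) on (0.64, 0.67) = 0.31
(x3 ∨ x3) → (¬x5 ∧ ¬x3)  [Gödel: 1 if a≤b else b] with a=0.66, b=0.31 → 0.31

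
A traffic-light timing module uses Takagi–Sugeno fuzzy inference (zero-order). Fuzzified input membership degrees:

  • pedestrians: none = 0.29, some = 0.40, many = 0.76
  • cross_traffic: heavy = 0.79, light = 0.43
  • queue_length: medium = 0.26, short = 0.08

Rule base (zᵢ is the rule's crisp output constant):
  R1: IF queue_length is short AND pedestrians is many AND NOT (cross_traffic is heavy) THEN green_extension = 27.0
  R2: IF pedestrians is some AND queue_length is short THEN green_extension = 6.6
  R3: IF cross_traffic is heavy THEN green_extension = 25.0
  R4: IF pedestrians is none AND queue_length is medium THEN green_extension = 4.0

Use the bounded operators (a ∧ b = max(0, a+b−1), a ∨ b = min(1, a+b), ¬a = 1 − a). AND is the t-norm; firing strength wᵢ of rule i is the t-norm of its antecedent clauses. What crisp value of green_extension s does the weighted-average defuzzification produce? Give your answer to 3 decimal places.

25.000

R1 (z=27.0): short=0.08, many=0.76, ¬heavy=1−0.79=0.21; AND[max(0, a+b−1)] → w = 0.00
R2 (z=6.6): some=0.40, short=0.08; AND[max(0, a+b−1)] → w = 0.00
R3 (z=25.0): heavy=0.79 → w = 0.79
R4 (z=4.0): none=0.29, medium=0.26; AND[max(0, a+b−1)] → w = 0.00
Weighted average = (0.00·27.0 + 0.00·6.6 + 0.79·25.0 + 0.00·4.0) / (0.00 + 0.00 + 0.79 + 0.00)
  = 19.7500 / 0.7900 = 25.000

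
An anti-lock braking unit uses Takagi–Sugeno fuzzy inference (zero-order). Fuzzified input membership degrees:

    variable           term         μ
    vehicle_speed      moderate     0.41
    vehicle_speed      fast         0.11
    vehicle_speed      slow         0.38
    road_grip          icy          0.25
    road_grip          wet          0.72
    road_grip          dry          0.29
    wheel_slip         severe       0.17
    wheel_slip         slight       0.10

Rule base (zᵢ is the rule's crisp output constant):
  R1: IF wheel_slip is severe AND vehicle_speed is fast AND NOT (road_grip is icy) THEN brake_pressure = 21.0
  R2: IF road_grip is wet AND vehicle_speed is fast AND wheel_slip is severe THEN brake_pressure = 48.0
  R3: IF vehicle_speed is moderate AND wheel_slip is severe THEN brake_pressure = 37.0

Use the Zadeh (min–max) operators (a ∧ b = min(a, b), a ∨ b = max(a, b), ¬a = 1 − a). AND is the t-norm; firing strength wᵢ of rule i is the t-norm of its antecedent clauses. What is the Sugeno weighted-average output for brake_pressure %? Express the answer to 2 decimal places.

R1 (z=21.0): severe=0.17, fast=0.11, ¬icy=1−0.25=0.75; AND[min(a, b)] → w = 0.11
R2 (z=48.0): wet=0.72, fast=0.11, severe=0.17; AND[min(a, b)] → w = 0.11
R3 (z=37.0): moderate=0.41, severe=0.17; AND[min(a, b)] → w = 0.17
Weighted average = (0.11·21.0 + 0.11·48.0 + 0.17·37.0) / (0.11 + 0.11 + 0.17)
  = 13.8800 / 0.3900 = 35.59

35.59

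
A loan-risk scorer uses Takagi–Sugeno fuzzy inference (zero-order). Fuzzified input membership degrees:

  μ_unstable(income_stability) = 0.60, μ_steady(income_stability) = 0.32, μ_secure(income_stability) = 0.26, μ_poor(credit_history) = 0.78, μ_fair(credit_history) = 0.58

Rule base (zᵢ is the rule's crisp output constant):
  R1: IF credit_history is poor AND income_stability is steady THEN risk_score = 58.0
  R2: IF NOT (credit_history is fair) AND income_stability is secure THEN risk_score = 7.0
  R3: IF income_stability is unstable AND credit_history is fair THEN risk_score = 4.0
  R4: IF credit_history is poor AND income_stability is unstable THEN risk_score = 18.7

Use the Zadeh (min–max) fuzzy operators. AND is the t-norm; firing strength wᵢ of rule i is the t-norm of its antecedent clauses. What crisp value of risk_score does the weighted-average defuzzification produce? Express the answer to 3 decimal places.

R1 (z=58.0): poor=0.78, steady=0.32; AND[min(a, b)] → w = 0.32
R2 (z=7.0): ¬fair=1−0.58=0.42, secure=0.26; AND[min(a, b)] → w = 0.26
R3 (z=4.0): unstable=0.60, fair=0.58; AND[min(a, b)] → w = 0.58
R4 (z=18.7): poor=0.78, unstable=0.60; AND[min(a, b)] → w = 0.60
Weighted average = (0.32·58.0 + 0.26·7.0 + 0.58·4.0 + 0.60·18.7) / (0.32 + 0.26 + 0.58 + 0.60)
  = 33.9200 / 1.7600 = 19.273

19.273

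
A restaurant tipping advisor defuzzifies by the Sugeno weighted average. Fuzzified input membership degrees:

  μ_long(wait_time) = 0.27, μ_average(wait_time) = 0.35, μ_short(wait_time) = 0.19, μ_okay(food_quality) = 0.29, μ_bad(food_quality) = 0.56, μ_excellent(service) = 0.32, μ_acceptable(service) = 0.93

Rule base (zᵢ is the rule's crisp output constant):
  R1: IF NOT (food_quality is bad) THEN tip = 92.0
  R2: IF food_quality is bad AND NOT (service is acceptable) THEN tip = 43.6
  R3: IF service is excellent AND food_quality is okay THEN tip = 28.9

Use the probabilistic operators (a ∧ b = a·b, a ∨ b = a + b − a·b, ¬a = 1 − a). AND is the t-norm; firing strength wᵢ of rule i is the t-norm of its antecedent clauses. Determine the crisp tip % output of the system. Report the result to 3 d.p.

R1 (z=92.0): ¬bad=1−0.56=0.44 → w = 0.4400
R2 (z=43.6): bad=0.56, ¬acceptable=1−0.93=0.07; AND[a·b] → w = 0.0392
R3 (z=28.9): excellent=0.32, okay=0.29; AND[a·b] → w = 0.0928
Weighted average = (0.4400·92.0 + 0.0392·43.6 + 0.0928·28.9) / (0.4400 + 0.0392 + 0.0928)
  = 44.8710 / 0.5720 = 78.446

78.446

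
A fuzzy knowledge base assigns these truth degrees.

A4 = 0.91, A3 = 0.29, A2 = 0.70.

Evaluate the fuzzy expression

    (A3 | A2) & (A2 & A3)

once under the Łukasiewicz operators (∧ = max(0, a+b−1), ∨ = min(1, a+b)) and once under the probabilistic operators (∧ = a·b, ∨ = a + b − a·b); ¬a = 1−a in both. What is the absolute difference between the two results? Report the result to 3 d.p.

Under Łukasiewicz:
  A3 | A2 = min(1, a+b) on (0.29, 0.70) = 0.99
  A2 & A3 = max(0, a+b−1) on (0.70, 0.29) = 0.00
  (A3 | A2) & (A2 & A3) = max(0, a+b−1) on (0.99, 0.00) = 0.00
  → value = 0.0000
Under probabilistic:
  A3 | A2 = a + b − a·b on (0.2900, 0.7000) = 0.7870
  A2 & A3 = a·b on (0.7000, 0.2900) = 0.2030
  (A3 | A2) & (A2 & A3) = a·b on (0.7870, 0.2030) = 0.1598
  → value = 0.1598
|0.0000 − 0.1598| = 0.160

0.160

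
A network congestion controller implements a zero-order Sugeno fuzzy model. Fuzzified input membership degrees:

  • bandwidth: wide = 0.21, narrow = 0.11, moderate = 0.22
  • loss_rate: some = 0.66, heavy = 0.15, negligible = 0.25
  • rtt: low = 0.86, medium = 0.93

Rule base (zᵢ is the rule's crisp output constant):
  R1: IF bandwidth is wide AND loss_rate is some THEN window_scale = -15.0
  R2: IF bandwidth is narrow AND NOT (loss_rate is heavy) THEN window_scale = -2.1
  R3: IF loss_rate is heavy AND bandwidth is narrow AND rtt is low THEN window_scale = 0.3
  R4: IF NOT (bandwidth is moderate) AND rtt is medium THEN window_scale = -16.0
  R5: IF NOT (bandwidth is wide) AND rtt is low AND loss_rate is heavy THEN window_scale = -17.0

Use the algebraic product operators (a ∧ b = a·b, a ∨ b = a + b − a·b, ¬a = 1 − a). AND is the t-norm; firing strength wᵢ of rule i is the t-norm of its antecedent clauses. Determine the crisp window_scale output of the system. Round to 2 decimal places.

R1 (z=-15.0): wide=0.21, some=0.66; AND[a·b] → w = 0.1386
R2 (z=-2.1): narrow=0.11, ¬heavy=1−0.15=0.85; AND[a·b] → w = 0.0935
R3 (z=0.3): heavy=0.15, narrow=0.11, low=0.86; AND[a·b] → w = 0.0142
R4 (z=-16.0): ¬moderate=1−0.22=0.78, medium=0.93; AND[a·b] → w = 0.7254
R5 (z=-17.0): ¬wide=1−0.21=0.79, low=0.86, heavy=0.15; AND[a·b] → w = 0.1019
Weighted average = (0.1386·-15.0 + 0.0935·-2.1 + 0.0142·0.3 + 0.7254·-16.0 + 0.1019·-17.0) / (0.1386 + 0.0935 + 0.0142 + 0.7254 + 0.1019)
  = -15.6100 / 1.0736 = -14.54

-14.54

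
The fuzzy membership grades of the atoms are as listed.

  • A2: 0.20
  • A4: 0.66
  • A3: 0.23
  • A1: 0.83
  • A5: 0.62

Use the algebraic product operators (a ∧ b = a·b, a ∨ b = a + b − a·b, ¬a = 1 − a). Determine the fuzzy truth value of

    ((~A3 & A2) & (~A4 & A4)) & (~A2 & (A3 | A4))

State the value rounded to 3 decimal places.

~A3 = 1 − 0.2300 = 0.7700
~A3 & A2 = a·b on (0.7700, 0.2000) = 0.1540
~A4 = 1 − 0.6600 = 0.3400
~A4 & A4 = a·b on (0.3400, 0.6600) = 0.2244
(~A3 & A2) & (~A4 & A4) = a·b on (0.1540, 0.2244) = 0.0346
~A2 = 1 − 0.2000 = 0.8000
A3 | A4 = a + b − a·b on (0.2300, 0.6600) = 0.7382
~A2 & (A3 | A4) = a·b on (0.8000, 0.7382) = 0.5906
((~A3 & A2) & (~A4 & A4)) & (~A2 & (A3 | A4)) = a·b on (0.0346, 0.5906) = 0.0204

0.020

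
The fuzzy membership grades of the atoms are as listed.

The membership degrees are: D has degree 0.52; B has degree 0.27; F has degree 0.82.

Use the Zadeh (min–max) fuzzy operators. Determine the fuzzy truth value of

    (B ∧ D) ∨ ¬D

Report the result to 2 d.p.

0.48

B ∧ D = min(a, b) on (0.27, 0.52) = 0.27
¬D = 1 − 0.52 = 0.48
(B ∧ D) ∨ ¬D = max(a, b) on (0.27, 0.48) = 0.48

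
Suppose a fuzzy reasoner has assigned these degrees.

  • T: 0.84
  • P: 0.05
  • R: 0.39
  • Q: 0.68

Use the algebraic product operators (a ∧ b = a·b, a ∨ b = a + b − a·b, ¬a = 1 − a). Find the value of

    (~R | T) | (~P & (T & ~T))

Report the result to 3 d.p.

~R = 1 − 0.3900 = 0.6100
~R | T = a + b − a·b on (0.6100, 0.8400) = 0.9376
~P = 1 − 0.0500 = 0.9500
~T = 1 − 0.8400 = 0.1600
T & ~T = a·b on (0.8400, 0.1600) = 0.1344
~P & (T & ~T) = a·b on (0.9500, 0.1344) = 0.1277
(~R | T) | (~P & (T & ~T)) = a + b − a·b on (0.9376, 0.1277) = 0.9456

0.946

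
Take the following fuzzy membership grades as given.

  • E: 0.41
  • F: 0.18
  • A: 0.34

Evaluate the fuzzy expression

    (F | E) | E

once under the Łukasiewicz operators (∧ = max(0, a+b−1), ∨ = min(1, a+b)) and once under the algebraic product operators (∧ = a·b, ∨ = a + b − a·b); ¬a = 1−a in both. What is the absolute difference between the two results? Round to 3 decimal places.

0.285

Under Łukasiewicz:
  F | E = min(1, a+b) on (0.18, 0.41) = 0.59
  (F | E) | E = min(1, a+b) on (0.59, 0.41) = 1.00
  → value = 1.0000
Under algebraic product:
  F | E = a + b − a·b on (0.1800, 0.4100) = 0.5162
  (F | E) | E = a + b − a·b on (0.5162, 0.4100) = 0.7146
  → value = 0.7146
|1.0000 − 0.7146| = 0.285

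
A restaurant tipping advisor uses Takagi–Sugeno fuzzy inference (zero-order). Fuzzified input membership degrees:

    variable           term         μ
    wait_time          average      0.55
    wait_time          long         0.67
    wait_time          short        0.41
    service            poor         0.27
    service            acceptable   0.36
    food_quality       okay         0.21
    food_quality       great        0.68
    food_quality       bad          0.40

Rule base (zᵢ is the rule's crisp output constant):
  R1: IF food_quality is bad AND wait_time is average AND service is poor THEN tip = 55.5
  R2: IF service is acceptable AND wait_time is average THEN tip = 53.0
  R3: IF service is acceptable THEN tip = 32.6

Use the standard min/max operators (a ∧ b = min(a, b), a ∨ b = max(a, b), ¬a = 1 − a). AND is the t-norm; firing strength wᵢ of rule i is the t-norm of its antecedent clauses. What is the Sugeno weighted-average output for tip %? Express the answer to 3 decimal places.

46.264

R1 (z=55.5): bad=0.40, average=0.55, poor=0.27; AND[min(a, b)] → w = 0.27
R2 (z=53.0): acceptable=0.36, average=0.55; AND[min(a, b)] → w = 0.36
R3 (z=32.6): acceptable=0.36 → w = 0.36
Weighted average = (0.27·55.5 + 0.36·53.0 + 0.36·32.6) / (0.27 + 0.36 + 0.36)
  = 45.8010 / 0.9900 = 46.264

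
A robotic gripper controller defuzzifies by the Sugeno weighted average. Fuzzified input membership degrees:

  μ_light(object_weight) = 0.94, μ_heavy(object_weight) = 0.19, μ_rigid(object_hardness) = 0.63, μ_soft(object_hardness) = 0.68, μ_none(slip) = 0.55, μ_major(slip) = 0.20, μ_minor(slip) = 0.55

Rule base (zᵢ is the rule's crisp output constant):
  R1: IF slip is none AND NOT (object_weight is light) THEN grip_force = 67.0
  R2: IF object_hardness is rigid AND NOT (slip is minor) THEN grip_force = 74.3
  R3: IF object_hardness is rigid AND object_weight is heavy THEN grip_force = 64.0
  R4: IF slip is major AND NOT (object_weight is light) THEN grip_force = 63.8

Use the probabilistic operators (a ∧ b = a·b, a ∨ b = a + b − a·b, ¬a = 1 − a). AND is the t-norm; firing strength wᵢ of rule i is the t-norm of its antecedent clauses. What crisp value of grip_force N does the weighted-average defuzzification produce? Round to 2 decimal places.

R1 (z=67.0): none=0.55, ¬light=1−0.94=0.06; AND[a·b] → w = 0.0330
R2 (z=74.3): rigid=0.63, ¬minor=1−0.55=0.45; AND[a·b] → w = 0.2835
R3 (z=64.0): rigid=0.63, heavy=0.19; AND[a·b] → w = 0.1197
R4 (z=63.8): major=0.20, ¬light=1−0.94=0.06; AND[a·b] → w = 0.0120
Weighted average = (0.0330·67.0 + 0.2835·74.3 + 0.1197·64.0 + 0.0120·63.8) / (0.0330 + 0.2835 + 0.1197 + 0.0120)
  = 31.7015 / 0.4482 = 70.73

70.73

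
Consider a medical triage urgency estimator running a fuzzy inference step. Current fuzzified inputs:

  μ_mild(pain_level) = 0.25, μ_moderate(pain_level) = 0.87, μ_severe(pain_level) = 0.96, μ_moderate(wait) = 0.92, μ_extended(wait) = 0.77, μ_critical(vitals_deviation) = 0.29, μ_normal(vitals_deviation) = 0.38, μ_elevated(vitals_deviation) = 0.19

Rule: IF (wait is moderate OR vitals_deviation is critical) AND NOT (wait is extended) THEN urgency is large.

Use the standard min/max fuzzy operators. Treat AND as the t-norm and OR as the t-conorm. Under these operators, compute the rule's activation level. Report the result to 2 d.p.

firing strength: (moderate=0.92 OR critical=0.29) = 0.92; AND[min(a, b)] with ¬extended=1−0.77=0.23 → w = 0.23

0.23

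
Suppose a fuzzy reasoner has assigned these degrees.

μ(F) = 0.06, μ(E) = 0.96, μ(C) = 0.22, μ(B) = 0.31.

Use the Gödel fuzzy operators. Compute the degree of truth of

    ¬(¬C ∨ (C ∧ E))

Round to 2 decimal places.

¬C = 1 − 0.22 = 0.78
C ∧ E = min(a, b) on (0.22, 0.96) = 0.22
¬C ∨ (C ∧ E) = max(a, b) on (0.78, 0.22) = 0.78
¬(¬C ∨ (C ∧ E)) = 1 − 0.78 = 0.22

0.22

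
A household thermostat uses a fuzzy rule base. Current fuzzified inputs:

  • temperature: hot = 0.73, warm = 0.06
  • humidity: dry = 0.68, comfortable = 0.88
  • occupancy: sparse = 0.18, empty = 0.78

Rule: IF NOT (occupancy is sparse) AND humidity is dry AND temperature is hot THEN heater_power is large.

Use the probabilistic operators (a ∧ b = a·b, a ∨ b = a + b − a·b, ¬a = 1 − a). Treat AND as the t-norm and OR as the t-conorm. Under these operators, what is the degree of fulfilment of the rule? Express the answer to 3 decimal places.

0.407

firing strength: ¬sparse=1−0.18=0.82, dry=0.68, hot=0.73; AND[a·b] → w = 0.4070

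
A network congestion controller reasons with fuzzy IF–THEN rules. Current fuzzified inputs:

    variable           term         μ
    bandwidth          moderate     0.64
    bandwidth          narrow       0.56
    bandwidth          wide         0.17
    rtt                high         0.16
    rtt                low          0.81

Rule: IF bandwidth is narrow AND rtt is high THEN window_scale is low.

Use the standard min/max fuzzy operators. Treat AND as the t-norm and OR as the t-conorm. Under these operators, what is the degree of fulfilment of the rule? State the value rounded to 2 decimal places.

firing strength: narrow=0.56, high=0.16; AND[min(a, b)] → w = 0.16

0.16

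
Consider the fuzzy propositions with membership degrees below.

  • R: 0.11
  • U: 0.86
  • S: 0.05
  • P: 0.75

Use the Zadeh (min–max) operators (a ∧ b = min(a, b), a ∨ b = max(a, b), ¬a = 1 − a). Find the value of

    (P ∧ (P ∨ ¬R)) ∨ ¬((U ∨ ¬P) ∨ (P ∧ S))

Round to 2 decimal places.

0.75

¬R = 1 − 0.11 = 0.89
P ∨ ¬R = max(a, b) on (0.75, 0.89) = 0.89
P ∧ (P ∨ ¬R) = min(a, b) on (0.75, 0.89) = 0.75
¬P = 1 − 0.75 = 0.25
U ∨ ¬P = max(a, b) on (0.86, 0.25) = 0.86
P ∧ S = min(a, b) on (0.75, 0.05) = 0.05
(U ∨ ¬P) ∨ (P ∧ S) = max(a, b) on (0.86, 0.05) = 0.86
¬((U ∨ ¬P) ∨ (P ∧ S)) = 1 − 0.86 = 0.14
(P ∧ (P ∨ ¬R)) ∨ ¬((U ∨ ¬P) ∨ (P ∧ S)) = max(a, b) on (0.75, 0.14) = 0.75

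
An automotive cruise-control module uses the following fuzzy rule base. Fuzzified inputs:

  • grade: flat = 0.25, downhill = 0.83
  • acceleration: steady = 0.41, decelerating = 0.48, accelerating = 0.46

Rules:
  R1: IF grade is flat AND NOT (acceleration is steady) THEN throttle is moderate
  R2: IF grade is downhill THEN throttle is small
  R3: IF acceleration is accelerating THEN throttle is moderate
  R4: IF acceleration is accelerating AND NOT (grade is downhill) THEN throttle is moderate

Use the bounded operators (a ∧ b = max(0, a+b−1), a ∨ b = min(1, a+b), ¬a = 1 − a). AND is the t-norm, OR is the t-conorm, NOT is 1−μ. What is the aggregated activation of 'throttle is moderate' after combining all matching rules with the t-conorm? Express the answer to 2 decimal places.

0.46

R1: flat=0.25, ¬steady=1−0.41=0.59; AND[max(0, a+b−1)] → w = 0.00
R2: downhill=0.83 → w = 0.83
R3: accelerating=0.46 → w = 0.46
R4: accelerating=0.46, ¬downhill=1−0.83=0.17; AND[max(0, a+b−1)] → w = 0.00
Rules with consequent 'moderate': {R1, R3, R4} → strengths 0.00, 0.46, 0.00
Aggregate via t-conorm [min(1, a+b)]: 0.46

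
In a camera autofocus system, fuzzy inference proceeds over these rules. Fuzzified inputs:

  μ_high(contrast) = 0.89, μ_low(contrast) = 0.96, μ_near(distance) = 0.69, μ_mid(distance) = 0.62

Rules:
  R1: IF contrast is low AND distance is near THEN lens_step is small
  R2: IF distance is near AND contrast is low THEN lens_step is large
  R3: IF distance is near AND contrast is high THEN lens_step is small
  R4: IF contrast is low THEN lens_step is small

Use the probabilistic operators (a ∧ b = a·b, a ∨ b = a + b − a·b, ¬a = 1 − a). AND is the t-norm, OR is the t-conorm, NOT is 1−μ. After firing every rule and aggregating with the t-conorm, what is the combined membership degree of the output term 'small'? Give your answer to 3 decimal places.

R1: low=0.96, near=0.69; AND[a·b] → w = 0.6624
R2: near=0.69, low=0.96; AND[a·b] → w = 0.6624
R3: near=0.69, high=0.89; AND[a·b] → w = 0.6141
R4: low=0.96 → w = 0.9600
Rules with consequent 'small': {R1, R3, R4} → strengths 0.6624, 0.6141, 0.9600
Aggregate via t-conorm [a + b − a·b]: 0.9948

0.995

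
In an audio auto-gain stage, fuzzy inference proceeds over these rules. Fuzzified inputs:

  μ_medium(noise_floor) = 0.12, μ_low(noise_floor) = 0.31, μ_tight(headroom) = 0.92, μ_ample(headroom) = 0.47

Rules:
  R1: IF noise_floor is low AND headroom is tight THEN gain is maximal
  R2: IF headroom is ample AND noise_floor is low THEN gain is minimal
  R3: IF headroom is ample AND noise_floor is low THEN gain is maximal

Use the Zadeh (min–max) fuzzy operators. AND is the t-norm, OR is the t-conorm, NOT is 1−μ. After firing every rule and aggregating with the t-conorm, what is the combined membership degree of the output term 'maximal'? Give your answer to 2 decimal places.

0.31

R1: low=0.31, tight=0.92; AND[min(a, b)] → w = 0.31
R2: ample=0.47, low=0.31; AND[min(a, b)] → w = 0.31
R3: ample=0.47, low=0.31; AND[min(a, b)] → w = 0.31
Rules with consequent 'maximal': {R1, R3} → strengths 0.31, 0.31
Aggregate via t-conorm [max(a, b)]: 0.31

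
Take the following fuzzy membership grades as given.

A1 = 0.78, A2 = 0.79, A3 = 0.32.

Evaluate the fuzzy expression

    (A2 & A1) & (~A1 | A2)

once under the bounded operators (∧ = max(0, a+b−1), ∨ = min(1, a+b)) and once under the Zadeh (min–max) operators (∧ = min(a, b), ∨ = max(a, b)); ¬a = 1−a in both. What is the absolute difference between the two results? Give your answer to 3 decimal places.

0.210

Under bounded:
  A2 & A1 = max(0, a+b−1) on (0.79, 0.78) = 0.57
  ~A1 = 1 − 0.78 = 0.22
  ~A1 | A2 = min(1, a+b) on (0.22, 0.79) = 1.00
  (A2 & A1) & (~A1 | A2) = max(0, a+b−1) on (0.57, 1.00) = 0.57
  → value = 0.5700
Under Zadeh (min–max):
  A2 & A1 = min(a, b) on (0.79, 0.78) = 0.78
  ~A1 = 1 − 0.78 = 0.22
  ~A1 | A2 = max(a, b) on (0.22, 0.79) = 0.79
  (A2 & A1) & (~A1 | A2) = min(a, b) on (0.78, 0.79) = 0.78
  → value = 0.7800
|0.5700 − 0.7800| = 0.210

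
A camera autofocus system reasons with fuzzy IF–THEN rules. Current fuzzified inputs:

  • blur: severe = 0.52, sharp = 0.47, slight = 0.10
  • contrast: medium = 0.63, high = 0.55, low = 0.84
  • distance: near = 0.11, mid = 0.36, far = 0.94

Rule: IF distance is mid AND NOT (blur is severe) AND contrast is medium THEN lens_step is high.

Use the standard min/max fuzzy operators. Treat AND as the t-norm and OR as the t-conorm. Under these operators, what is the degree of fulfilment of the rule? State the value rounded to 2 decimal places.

0.36

firing strength: mid=0.36, ¬severe=1−0.52=0.48, medium=0.63; AND[min(a, b)] → w = 0.36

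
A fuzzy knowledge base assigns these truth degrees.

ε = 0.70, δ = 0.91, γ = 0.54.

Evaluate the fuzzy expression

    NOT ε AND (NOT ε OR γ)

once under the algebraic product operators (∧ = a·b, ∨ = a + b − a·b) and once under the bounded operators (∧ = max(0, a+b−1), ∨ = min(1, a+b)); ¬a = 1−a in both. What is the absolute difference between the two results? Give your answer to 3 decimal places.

0.063

Under algebraic product:
  NOT ε = 1 − 0.7000 = 0.3000
  NOT ε = 1 − 0.7000 = 0.3000
  NOT ε OR γ = a + b − a·b on (0.3000, 0.5400) = 0.6780
  NOT ε AND (NOT ε OR γ) = a·b on (0.3000, 0.6780) = 0.2034
  → value = 0.2034
Under bounded:
  NOT ε = 1 − 0.70 = 0.30
  NOT ε = 1 − 0.70 = 0.30
  NOT ε OR γ = min(1, a+b) on (0.30, 0.54) = 0.84
  NOT ε AND (NOT ε OR γ) = max(0, a+b−1) on (0.30, 0.84) = 0.14
  → value = 0.1400
|0.2034 − 0.1400| = 0.063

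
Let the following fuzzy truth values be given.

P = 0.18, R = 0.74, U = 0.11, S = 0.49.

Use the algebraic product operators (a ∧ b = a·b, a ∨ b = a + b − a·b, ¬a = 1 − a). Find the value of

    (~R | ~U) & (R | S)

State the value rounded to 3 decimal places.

~R = 1 − 0.7400 = 0.2600
~U = 1 − 0.1100 = 0.8900
~R | ~U = a + b − a·b on (0.2600, 0.8900) = 0.9186
R | S = a + b − a·b on (0.7400, 0.4900) = 0.8674
(~R | ~U) & (R | S) = a·b on (0.9186, 0.8674) = 0.7968

0.797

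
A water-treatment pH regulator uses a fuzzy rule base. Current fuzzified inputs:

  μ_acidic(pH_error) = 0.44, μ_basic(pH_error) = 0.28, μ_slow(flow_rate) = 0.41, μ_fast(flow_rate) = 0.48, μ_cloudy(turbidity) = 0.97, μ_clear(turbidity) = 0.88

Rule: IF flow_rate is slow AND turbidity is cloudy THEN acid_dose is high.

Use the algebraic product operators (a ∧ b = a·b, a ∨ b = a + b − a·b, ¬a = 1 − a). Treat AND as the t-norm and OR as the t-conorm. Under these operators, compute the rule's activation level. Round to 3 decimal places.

0.398

firing strength: slow=0.41, cloudy=0.97; AND[a·b] → w = 0.3977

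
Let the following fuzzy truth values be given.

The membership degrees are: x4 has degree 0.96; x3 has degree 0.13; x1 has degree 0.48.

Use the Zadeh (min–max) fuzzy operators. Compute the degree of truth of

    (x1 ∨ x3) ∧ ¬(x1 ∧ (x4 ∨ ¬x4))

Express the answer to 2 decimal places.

x1 ∨ x3 = max(a, b) on (0.48, 0.13) = 0.48
¬x4 = 1 − 0.96 = 0.04
x4 ∨ ¬x4 = max(a, b) on (0.96, 0.04) = 0.96
x1 ∧ (x4 ∨ ¬x4) = min(a, b) on (0.48, 0.96) = 0.48
¬(x1 ∧ (x4 ∨ ¬x4)) = 1 − 0.48 = 0.52
(x1 ∨ x3) ∧ ¬(x1 ∧ (x4 ∨ ¬x4)) = min(a, b) on (0.48, 0.52) = 0.48

0.48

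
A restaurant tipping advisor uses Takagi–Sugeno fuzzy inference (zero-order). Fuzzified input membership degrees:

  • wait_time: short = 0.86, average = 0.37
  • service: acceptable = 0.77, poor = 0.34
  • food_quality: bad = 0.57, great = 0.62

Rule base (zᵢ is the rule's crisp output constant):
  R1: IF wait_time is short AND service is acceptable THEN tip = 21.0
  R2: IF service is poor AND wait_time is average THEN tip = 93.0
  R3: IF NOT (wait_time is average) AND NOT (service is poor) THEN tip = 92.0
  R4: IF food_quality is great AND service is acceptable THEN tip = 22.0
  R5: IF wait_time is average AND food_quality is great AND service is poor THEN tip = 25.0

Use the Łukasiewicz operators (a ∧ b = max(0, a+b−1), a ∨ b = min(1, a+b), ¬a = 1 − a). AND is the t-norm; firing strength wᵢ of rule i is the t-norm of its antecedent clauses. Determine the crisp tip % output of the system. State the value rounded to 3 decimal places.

R1 (z=21.0): short=0.86, acceptable=0.77; AND[max(0, a+b−1)] → w = 0.63
R2 (z=93.0): poor=0.34, average=0.37; AND[max(0, a+b−1)] → w = 0.00
R3 (z=92.0): ¬average=1−0.37=0.63, ¬poor=1−0.34=0.66; AND[max(0, a+b−1)] → w = 0.29
R4 (z=22.0): great=0.62, acceptable=0.77; AND[max(0, a+b−1)] → w = 0.39
R5 (z=25.0): average=0.37, great=0.62, poor=0.34; AND[max(0, a+b−1)] → w = 0.00
Weighted average = (0.63·21.0 + 0.00·93.0 + 0.29·92.0 + 0.39·22.0 + 0.00·25.0) / (0.63 + 0.00 + 0.29 + 0.39 + 0.00)
  = 48.4900 / 1.3100 = 37.015

37.015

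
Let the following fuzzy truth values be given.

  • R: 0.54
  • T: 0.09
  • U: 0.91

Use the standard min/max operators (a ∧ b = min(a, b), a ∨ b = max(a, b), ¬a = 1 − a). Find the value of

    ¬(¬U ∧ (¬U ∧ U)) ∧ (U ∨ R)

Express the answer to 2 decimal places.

0.91

¬U = 1 − 0.91 = 0.09
¬U = 1 − 0.91 = 0.09
¬U ∧ U = min(a, b) on (0.09, 0.91) = 0.09
¬U ∧ (¬U ∧ U) = min(a, b) on (0.09, 0.09) = 0.09
¬(¬U ∧ (¬U ∧ U)) = 1 − 0.09 = 0.91
U ∨ R = max(a, b) on (0.91, 0.54) = 0.91
¬(¬U ∧ (¬U ∧ U)) ∧ (U ∨ R) = min(a, b) on (0.91, 0.91) = 0.91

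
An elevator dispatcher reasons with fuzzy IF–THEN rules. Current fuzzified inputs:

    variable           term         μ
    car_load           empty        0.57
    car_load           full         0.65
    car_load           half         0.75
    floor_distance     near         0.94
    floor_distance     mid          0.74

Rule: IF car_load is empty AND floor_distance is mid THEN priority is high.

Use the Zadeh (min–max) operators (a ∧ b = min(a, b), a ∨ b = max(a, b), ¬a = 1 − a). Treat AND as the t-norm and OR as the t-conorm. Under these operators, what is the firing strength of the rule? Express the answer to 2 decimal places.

0.57

firing strength: empty=0.57, mid=0.74; AND[min(a, b)] → w = 0.57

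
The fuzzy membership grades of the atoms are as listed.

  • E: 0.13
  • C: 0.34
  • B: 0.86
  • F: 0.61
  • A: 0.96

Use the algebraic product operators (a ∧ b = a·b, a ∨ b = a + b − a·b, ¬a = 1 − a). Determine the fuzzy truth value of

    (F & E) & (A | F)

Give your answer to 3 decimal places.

F & E = a·b on (0.6100, 0.1300) = 0.0793
A | F = a + b − a·b on (0.9600, 0.6100) = 0.9844
(F & E) & (A | F) = a·b on (0.0793, 0.9844) = 0.0781

0.078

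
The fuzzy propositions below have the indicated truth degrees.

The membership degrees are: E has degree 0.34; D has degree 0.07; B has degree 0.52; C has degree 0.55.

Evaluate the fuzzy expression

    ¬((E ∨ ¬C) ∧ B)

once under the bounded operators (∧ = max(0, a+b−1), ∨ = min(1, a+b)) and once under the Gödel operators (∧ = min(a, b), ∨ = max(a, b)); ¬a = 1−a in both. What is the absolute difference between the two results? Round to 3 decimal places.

0.140

Under bounded:
  ¬C = 1 − 0.55 = 0.45
  E ∨ ¬C = min(1, a+b) on (0.34, 0.45) = 0.79
  (E ∨ ¬C) ∧ B = max(0, a+b−1) on (0.79, 0.52) = 0.31
  ¬((E ∨ ¬C) ∧ B) = 1 − 0.31 = 0.69
  → value = 0.6900
Under Gödel:
  ¬C = 1 − 0.55 = 0.45
  E ∨ ¬C = max(a, b) on (0.34, 0.45) = 0.45
  (E ∨ ¬C) ∧ B = min(a, b) on (0.45, 0.52) = 0.45
  ¬((E ∨ ¬C) ∧ B) = 1 − 0.45 = 0.55
  → value = 0.5500
|0.6900 − 0.5500| = 0.140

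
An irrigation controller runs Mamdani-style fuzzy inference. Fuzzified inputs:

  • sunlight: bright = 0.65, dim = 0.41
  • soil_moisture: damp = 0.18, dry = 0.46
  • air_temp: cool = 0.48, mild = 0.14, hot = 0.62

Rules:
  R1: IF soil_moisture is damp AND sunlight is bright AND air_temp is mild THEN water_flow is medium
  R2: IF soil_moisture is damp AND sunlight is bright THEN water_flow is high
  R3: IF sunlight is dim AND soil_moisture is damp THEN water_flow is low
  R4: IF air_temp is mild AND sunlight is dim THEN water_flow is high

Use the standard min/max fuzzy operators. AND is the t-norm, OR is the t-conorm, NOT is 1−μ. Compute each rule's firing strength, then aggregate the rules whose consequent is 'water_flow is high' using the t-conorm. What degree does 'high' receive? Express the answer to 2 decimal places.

R1: damp=0.18, bright=0.65, mild=0.14; AND[min(a, b)] → w = 0.14
R2: damp=0.18, bright=0.65; AND[min(a, b)] → w = 0.18
R3: dim=0.41, damp=0.18; AND[min(a, b)] → w = 0.18
R4: mild=0.14, dim=0.41; AND[min(a, b)] → w = 0.14
Rules with consequent 'high': {R2, R4} → strengths 0.18, 0.14
Aggregate via t-conorm [max(a, b)]: 0.18

0.18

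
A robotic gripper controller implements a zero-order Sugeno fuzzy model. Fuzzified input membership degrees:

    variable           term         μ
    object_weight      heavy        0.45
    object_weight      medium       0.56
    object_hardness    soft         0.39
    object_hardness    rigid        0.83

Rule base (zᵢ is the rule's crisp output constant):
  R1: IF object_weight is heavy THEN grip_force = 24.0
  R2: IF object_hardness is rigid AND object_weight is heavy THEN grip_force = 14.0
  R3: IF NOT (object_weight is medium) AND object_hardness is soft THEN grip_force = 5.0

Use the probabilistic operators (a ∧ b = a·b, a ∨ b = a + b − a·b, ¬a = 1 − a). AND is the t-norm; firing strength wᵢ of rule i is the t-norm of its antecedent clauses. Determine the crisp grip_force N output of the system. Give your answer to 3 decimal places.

R1 (z=24.0): heavy=0.45 → w = 0.4500
R2 (z=14.0): rigid=0.83, heavy=0.45; AND[a·b] → w = 0.3735
R3 (z=5.0): ¬medium=1−0.56=0.44, soft=0.39; AND[a·b] → w = 0.1716
Weighted average = (0.4500·24.0 + 0.3735·14.0 + 0.1716·5.0) / (0.4500 + 0.3735 + 0.1716)
  = 16.8870 / 0.9951 = 16.970

16.970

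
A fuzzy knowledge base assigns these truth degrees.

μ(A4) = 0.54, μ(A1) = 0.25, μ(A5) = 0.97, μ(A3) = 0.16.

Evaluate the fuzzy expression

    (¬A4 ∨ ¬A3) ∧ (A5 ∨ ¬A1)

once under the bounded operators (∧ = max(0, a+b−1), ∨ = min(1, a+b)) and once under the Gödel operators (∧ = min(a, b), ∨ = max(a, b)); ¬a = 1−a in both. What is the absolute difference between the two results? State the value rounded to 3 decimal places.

Under bounded:
  ¬A4 = 1 − 0.54 = 0.46
  ¬A3 = 1 − 0.16 = 0.84
  ¬A4 ∨ ¬A3 = min(1, a+b) on (0.46, 0.84) = 1.00
  ¬A1 = 1 − 0.25 = 0.75
  A5 ∨ ¬A1 = min(1, a+b) on (0.97, 0.75) = 1.00
  (¬A4 ∨ ¬A3) ∧ (A5 ∨ ¬A1) = max(0, a+b−1) on (1.00, 1.00) = 1.00
  → value = 1.0000
Under Gödel:
  ¬A4 = 1 − 0.54 = 0.46
  ¬A3 = 1 − 0.16 = 0.84
  ¬A4 ∨ ¬A3 = max(a, b) on (0.46, 0.84) = 0.84
  ¬A1 = 1 − 0.25 = 0.75
  A5 ∨ ¬A1 = max(a, b) on (0.97, 0.75) = 0.97
  (¬A4 ∨ ¬A3) ∧ (A5 ∨ ¬A1) = min(a, b) on (0.84, 0.97) = 0.84
  → value = 0.8400
|1.0000 − 0.8400| = 0.160

0.160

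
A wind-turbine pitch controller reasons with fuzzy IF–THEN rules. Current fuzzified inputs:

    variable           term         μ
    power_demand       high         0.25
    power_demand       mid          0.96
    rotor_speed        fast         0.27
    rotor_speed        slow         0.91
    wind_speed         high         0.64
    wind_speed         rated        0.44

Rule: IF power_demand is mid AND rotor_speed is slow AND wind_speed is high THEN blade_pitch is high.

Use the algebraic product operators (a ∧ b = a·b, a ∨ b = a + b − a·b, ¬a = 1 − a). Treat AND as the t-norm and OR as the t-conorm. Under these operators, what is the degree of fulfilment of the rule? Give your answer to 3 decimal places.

firing strength: mid=0.96, slow=0.91, high=0.64; AND[a·b] → w = 0.5591

0.559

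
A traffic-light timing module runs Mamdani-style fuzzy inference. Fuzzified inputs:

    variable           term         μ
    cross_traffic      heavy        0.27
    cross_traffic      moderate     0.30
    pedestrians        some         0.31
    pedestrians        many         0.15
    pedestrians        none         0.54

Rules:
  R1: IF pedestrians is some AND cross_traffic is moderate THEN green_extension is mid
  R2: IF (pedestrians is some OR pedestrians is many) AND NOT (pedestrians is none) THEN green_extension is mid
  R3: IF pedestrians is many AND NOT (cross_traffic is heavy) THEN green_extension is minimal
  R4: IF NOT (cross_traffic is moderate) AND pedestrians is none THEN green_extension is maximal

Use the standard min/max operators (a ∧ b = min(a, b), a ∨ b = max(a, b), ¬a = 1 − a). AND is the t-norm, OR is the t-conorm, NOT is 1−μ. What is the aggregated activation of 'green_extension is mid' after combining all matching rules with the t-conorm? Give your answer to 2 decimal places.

0.31

R1: some=0.31, moderate=0.30; AND[min(a, b)] → w = 0.30
R2: (some=0.31 OR many=0.15) = 0.31; AND[min(a, b)] with ¬none=1−0.54=0.46 → w = 0.31
R3: many=0.15, ¬heavy=1−0.27=0.73; AND[min(a, b)] → w = 0.15
R4: ¬moderate=1−0.30=0.70, none=0.54; AND[min(a, b)] → w = 0.54
Rules with consequent 'mid': {R1, R2} → strengths 0.30, 0.31
Aggregate via t-conorm [max(a, b)]: 0.31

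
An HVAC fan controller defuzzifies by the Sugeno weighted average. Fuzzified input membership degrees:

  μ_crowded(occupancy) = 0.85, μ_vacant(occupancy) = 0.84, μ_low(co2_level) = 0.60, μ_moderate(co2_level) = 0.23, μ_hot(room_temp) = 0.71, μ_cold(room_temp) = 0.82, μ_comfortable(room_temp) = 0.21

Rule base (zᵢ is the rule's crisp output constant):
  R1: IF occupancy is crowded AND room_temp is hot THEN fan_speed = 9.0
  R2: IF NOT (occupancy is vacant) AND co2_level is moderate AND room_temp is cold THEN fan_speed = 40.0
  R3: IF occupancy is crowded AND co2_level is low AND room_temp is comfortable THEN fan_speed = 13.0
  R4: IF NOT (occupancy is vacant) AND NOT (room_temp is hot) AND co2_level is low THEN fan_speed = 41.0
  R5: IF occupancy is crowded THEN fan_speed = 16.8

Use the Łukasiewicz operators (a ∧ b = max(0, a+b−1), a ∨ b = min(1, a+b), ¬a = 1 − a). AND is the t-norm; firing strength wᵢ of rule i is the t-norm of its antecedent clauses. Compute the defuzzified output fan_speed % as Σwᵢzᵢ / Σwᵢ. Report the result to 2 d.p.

R1 (z=9.0): crowded=0.85, hot=0.71; AND[max(0, a+b−1)] → w = 0.56
R2 (z=40.0): ¬vacant=1−0.84=0.16, moderate=0.23, cold=0.82; AND[max(0, a+b−1)] → w = 0.00
R3 (z=13.0): crowded=0.85, low=0.60, comfortable=0.21; AND[max(0, a+b−1)] → w = 0.00
R4 (z=41.0): ¬vacant=1−0.84=0.16, ¬hot=1−0.71=0.29, low=0.60; AND[max(0, a+b−1)] → w = 0.00
R5 (z=16.8): crowded=0.85 → w = 0.85
Weighted average = (0.56·9.0 + 0.00·40.0 + 0.00·13.0 + 0.00·41.0 + 0.85·16.8) / (0.56 + 0.00 + 0.00 + 0.00 + 0.85)
  = 19.3200 / 1.4100 = 13.70

13.70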